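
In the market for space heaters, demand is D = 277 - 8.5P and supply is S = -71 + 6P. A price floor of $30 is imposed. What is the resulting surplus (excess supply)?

Surplus = 87

Equilibrium price would be P* = 24, so the floor at 30 binds.
At P = 30: D = 22, S = 109.
Surplus = 109 − 22 = 87.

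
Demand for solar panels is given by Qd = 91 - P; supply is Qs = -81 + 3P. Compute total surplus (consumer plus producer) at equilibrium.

Equilibrium: 91 - P = -81 + 3P gives P* = 43, Q* = 48.
Demand choke price: P = 91; supply starts at P = 27.
CS = ½(91 − 43)(48) = 1152; PS = ½(43 − 27)(48) = 384.

Total surplus = 1536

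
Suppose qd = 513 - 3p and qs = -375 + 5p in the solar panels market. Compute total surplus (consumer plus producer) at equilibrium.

Equilibrium: 513 - 3p = -375 + 5p gives p* = 111, q* = 180.
Demand choke price: p = 171; supply starts at p = 75.
CS = ½(171 − 111)(180) = 5400; PS = ½(111 − 75)(180) = 3240.

Total surplus = 8640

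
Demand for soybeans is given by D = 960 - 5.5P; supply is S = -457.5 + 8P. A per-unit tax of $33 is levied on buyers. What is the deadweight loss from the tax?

Pre-tax equilibrium: P* = 105, Q* = 382.5.
Tax on buyers shifts demand to D = 960 − 5.5(P + 33) = 778.5 - 5.5P.
778.5 - 5.5P = -457.5 + 8P gives seller price Ps = 824/9; buyers pay Pb = 824/9 + 33 = 1121/9.
New quantity: Q = 960 − 5.5(1121/9) = 4949/18.
DWL = ½ × 33 × (382.5 − 4949/18) = 5324/3.

Deadweight loss = 5324/3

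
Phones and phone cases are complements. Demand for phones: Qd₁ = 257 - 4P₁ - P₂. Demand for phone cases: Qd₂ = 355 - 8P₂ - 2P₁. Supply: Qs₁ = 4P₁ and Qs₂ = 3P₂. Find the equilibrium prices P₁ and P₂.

Market 1: 257 - 4P₁ - P₂ = 4P₁ → 8P₁ + P₂ = 257.
Market 2: 11P₂ + 2P₁ = 355.
Eliminating P₂: 11×(1) − 1×(2) gives 86P₁ = 2472, so P₁ = 1236/43.
Back-substitute into (2): P₂ = (355 − 2×1236/43) / 11 = 1163/43.

P₁ = 1236/43, P₂ = 1163/43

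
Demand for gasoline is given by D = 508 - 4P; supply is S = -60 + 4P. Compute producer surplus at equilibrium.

Producer surplus = 6272

Equilibrium: 508 - 4P = -60 + 4P gives P* = 71, Q* = 224.
Supply starts at P = 15 (where S = 0).
PS = ½(71 − 15)(224) = 6272.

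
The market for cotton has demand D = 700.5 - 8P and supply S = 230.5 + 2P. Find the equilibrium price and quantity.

P* = 47, Q* = 324.5

Set D = S: 700.5 - 8P = 230.5 + 2P.
470 = 10P, so P* = 47.
Q* = 700.5 − 8(47) = 324.5.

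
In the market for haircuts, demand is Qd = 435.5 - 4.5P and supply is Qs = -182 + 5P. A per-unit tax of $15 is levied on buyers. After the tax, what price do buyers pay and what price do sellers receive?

Buyers pay 1385/19, sellers receive 1100/19

Pre-tax equilibrium: P* = 65, Q* = 143.
Tax on buyers shifts demand to Qd = 435.5 − 4.5(P + 15) = 368 - 4.5P.
368 - 4.5P = -182 + 5P gives seller price Ps = 1100/19; buyers pay Pb = 1100/19 + 15 = 1385/19.
New quantity: Q = 435.5 − 4.5(1385/19) = 2042/19.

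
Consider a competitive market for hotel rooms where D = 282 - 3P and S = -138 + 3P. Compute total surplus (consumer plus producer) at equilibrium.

Equilibrium: 282 - 3P = -138 + 3P gives P* = 70, Q* = 72.
Demand choke price: P = 94; supply starts at P = 46.
CS = ½(94 − 70)(72) = 864; PS = ½(70 − 46)(72) = 864.

Total surplus = 1728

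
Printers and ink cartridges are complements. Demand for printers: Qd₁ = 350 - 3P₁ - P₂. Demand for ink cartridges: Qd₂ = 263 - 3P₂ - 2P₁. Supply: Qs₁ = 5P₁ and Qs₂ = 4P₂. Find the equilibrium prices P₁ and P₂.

Market 1: 350 - 3P₁ - P₂ = 5P₁ → 8P₁ + P₂ = 350.
Market 2: 7P₂ + 2P₁ = 263.
Eliminating P₂: 7×(1) − 1×(2) gives 54P₁ = 2187, so P₁ = 40.5.
Back-substitute into (2): P₂ = (263 − 2×40.5) / 7 = 26.

P₁ = 40.5, P₂ = 26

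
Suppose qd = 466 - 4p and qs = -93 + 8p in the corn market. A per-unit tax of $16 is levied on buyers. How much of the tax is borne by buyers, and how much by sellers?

Buyers bear 32/3, sellers bear 16/3

Pre-tax equilibrium: p* = 559/12, q* = 839/3.
Tax on buyers shifts demand to qd = 466 − 4(p + 16) = 402 - 4p.
402 - 4p = -93 + 8p gives seller price ps = 41.25; buyers pay pb = 41.25 + 16 = 57.25.
New quantity: q = 466 − 4(57.25) = 237.
Buyer burden = 57.25 − 559/12 = 32/3; seller burden = 559/12 − 41.25 = 16/3.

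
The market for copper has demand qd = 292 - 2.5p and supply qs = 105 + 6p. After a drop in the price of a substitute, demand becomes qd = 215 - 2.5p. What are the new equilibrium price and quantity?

Original equilibrium: p* = 22, q* = 237.
New equilibrium: 215 - 2.5p = 105 + 6p, so 110 = 8.5p and p' = 220/17; q' = 215 − 2.5(220/17) = 3105/17.

p' = 220/17, q' = 3105/17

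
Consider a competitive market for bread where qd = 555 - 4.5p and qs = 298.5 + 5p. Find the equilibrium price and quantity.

p* = 27, q* = 433.5

Set qd = qs: 555 - 4.5p = 298.5 + 5p.
256.5 = 9.5p, so p* = 27.
q* = 555 − 4.5(27) = 433.5.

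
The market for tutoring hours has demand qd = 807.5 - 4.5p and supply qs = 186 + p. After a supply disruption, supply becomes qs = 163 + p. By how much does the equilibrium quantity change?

Δq = -207/11

Original equilibrium: p* = 113, q* = 299.
New equilibrium: 807.5 - 4.5p = 163 + p, so 644.5 = 5.5p and p' = 1289/11; q' = 807.5 − 4.5(1289/11) = 3082/11.
Change in quantity: 3082/11 − 299 = -207/11.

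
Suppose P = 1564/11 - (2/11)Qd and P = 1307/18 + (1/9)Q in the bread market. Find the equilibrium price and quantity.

P* = 99, Q* = 237.5

Set the two price expressions equal: 1564/11 - (2/11)Q = 1307/18 + (1/9)Q.
13775/198 = (29/99)Q, so Q* = 237.5.
P* = 1564/11 − (2/11)(237.5) = 99.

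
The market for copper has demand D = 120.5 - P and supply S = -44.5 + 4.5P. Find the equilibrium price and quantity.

P* = 30, Q* = 90.5

Set D = S: 120.5 - P = -44.5 + 4.5P.
165 = 5.5P, so P* = 30.
Q* = 120.5 − 1(30) = 90.5.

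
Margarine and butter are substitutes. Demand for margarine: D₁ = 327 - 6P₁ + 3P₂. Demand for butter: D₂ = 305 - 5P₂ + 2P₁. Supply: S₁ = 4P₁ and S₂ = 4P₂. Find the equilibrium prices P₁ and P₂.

Market 1: 327 - 6P₁ + 3P₂ = 4P₁ → 10P₁ - 3P₂ = 327.
Market 2: 9P₂ - 2P₁ = 305.
Eliminating P₂: 9×(1) + 3×(2) gives 84P₁ = 3858, so P₁ = 643/14.
Back-substitute into (2): P₂ = (305 + 2×643/14) / 9 = 926/21.

P₁ = 643/14, P₂ = 926/21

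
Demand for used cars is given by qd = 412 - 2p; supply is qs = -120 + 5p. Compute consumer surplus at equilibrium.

Consumer surplus = 16900

Equilibrium: 412 - 2p = -120 + 5p gives p* = 76, q* = 260.
Demand choke price (qd = 0): p = 206.
CS = ½(206 − 76)(260) = 16900.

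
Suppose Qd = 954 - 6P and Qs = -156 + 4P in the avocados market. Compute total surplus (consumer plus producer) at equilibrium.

Equilibrium: 954 - 6P = -156 + 4P gives P* = 111, Q* = 288.
Demand choke price: P = 159; supply starts at P = 39.
CS = ½(159 − 111)(288) = 6912; PS = ½(111 − 39)(288) = 10368.

Total surplus = 17280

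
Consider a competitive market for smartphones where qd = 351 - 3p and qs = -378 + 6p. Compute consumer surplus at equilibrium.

Equilibrium: 351 - 3p = -378 + 6p gives p* = 81, q* = 108.
Demand choke price (qd = 0): p = 117.
CS = ½(117 − 81)(108) = 1944.

Consumer surplus = 1944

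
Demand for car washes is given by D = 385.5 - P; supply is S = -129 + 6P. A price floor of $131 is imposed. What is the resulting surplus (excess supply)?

Surplus = 402.5

Equilibrium price would be P* = 73.5, so the floor at 131 binds.
At P = 131: D = 254.5, S = 657.
Surplus = 657 − 254.5 = 402.5.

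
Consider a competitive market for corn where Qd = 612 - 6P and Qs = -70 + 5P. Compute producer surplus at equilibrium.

Equilibrium: 612 - 6P = -70 + 5P gives P* = 62, Q* = 240.
Supply starts at P = 14 (where Qs = 0).
PS = ½(62 − 14)(240) = 5760.

Producer surplus = 5760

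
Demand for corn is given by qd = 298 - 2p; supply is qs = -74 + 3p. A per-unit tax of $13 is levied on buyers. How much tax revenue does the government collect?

Pre-tax equilibrium: p* = 74.4, q* = 149.2.
Tax on buyers shifts demand to qd = 298 − 2(p + 13) = 272 - 2p.
272 - 2p = -74 + 3p gives seller price ps = 69.2; buyers pay pb = 69.2 + 13 = 82.2.
New quantity: q = 298 − 2(82.2) = 133.6.
Revenue = 13 × 133.6 = 1736.8.

Tax revenue = 1736.8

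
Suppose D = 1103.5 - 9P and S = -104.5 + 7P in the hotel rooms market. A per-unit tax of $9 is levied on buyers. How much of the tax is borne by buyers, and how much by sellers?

Pre-tax equilibrium: P* = 75.5, Q* = 424.
Tax on buyers shifts demand to D = 1103.5 − 9(P + 9) = 1022.5 - 9P.
1022.5 - 9P = -104.5 + 7P gives seller price Ps = 70.4375; buyers pay Pb = 70.4375 + 9 = 79.4375.
New quantity: Q = 1103.5 − 9(79.4375) = 388.5625.
Buyer burden = 79.4375 − 75.5 = 3.9375; seller burden = 75.5 − 70.4375 = 5.0625.

Buyers bear $3.9375, sellers bear $5.0625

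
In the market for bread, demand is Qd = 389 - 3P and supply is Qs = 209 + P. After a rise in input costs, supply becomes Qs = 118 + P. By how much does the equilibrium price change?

ΔP = 22.75

Original equilibrium: P* = 45, Q* = 254.
New equilibrium: 389 - 3P = 118 + P, so 271 = 4P and P' = 67.75; Q' = 389 − 3(67.75) = 185.75.
Change in price: 67.75 − 45 = 22.75.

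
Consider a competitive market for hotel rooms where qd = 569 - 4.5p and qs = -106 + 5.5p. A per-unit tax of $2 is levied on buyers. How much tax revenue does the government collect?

Tax revenue = 520.6

Pre-tax equilibrium: p* = 67.5, q* = 265.25.
Tax on buyers shifts demand to qd = 569 − 4.5(p + 2) = 560 - 4.5p.
560 - 4.5p = -106 + 5.5p gives seller price ps = 66.6; buyers pay pb = 66.6 + 2 = 68.6.
New quantity: q = 569 − 4.5(68.6) = 260.3.
Revenue = 2 × 260.3 = 520.6.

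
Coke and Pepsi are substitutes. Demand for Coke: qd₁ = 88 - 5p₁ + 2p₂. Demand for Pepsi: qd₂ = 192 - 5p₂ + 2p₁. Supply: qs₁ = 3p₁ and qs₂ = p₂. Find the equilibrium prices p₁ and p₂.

p₁ = 228/11, p₂ = 428/11

Market 1: 88 - 5p₁ + 2p₂ = 3p₁ → 8p₁ - 2p₂ = 88.
Market 2: 6p₂ - 2p₁ = 192.
Eliminating p₂: 6×(1) + 2×(2) gives 44p₁ = 912, so p₁ = 228/11.
Back-substitute into (2): p₂ = (192 + 2×228/11) / 6 = 428/11.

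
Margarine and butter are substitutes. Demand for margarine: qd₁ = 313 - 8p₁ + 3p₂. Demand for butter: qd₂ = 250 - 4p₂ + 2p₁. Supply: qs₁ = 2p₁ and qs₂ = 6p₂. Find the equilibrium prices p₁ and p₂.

p₁ = 1940/47, p₂ = 1563/47

Market 1: 313 - 8p₁ + 3p₂ = 2p₁ → 10p₁ - 3p₂ = 313.
Market 2: 10p₂ - 2p₁ = 250.
Eliminating p₂: 10×(1) + 3×(2) gives 94p₁ = 3880, so p₁ = 1940/47.
Back-substitute into (2): p₂ = (250 + 2×1940/47) / 10 = 1563/47.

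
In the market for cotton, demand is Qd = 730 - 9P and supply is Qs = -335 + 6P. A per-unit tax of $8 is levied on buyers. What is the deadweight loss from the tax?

Pre-tax equilibrium: P* = 71, Q* = 91.
Tax on buyers shifts demand to Qd = 730 − 9(P + 8) = 658 - 9P.
658 - 9P = -335 + 6P gives seller price Ps = 66.2; buyers pay Pb = 66.2 + 8 = 74.2.
New quantity: Q = 730 − 9(74.2) = 62.2.
DWL = ½ × 8 × (91 − 62.2) = 115.2.

Deadweight loss = 115.2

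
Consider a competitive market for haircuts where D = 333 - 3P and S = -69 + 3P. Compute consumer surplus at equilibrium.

Consumer surplus = 2904

Equilibrium: 333 - 3P = -69 + 3P gives P* = 67, Q* = 132.
Demand choke price (D = 0): P = 111.
CS = ½(111 − 67)(132) = 2904.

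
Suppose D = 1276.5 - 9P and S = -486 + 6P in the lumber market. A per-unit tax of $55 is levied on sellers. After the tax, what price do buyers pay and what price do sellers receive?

Buyers pay $139.5, sellers receive $84.5

Pre-tax equilibrium: P* = 117.5, Q* = 219.
Tax on sellers shifts supply to S = -486 + 6(P − 55) = -816 + 6P.
1276.5 - 9P = -816 + 6P gives buyer price Pb = 139.5; sellers receive Ps = 139.5 − 55 = 84.5.
New quantity: Q = 1276.5 − 9(139.5) = 21.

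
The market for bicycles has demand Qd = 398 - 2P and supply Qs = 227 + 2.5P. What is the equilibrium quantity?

Set Qd = Qs: 398 - 2P = 227 + 2.5P.
171 = 4.5P, so P* = 38.
Q* = 398 − 2(38) = 322.

Q* = 322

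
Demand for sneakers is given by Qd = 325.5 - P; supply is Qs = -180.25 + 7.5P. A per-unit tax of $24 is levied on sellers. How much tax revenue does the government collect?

Tax revenue = 99888/17

Pre-tax equilibrium: P* = 59.5, Q* = 266.
Tax on sellers shifts supply to Qs = -180.25 + 7.5(P − 24) = -360.25 + 7.5P.
325.5 - P = -360.25 + 7.5P gives buyer price Pb = 2743/34; sellers receive Ps = 2743/34 − 24 = 1927/34.
New quantity: Q = 325.5 − 1(2743/34) = 4162/17.
Revenue = 24 × 4162/17 = 99888/17.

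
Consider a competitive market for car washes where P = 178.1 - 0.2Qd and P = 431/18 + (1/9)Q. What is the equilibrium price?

P* = 79

Set the two price expressions equal: 178.1 - 0.2Q = 431/18 + (1/9)Q.
6937/45 = (14/45)Q, so Q* = 495.5.
P* = 178.1 − (0.2)(495.5) = 79.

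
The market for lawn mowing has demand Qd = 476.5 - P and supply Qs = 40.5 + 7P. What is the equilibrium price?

Set Qd = Qs: 476.5 - P = 40.5 + 7P.
436 = 8P, so P* = 54.5.
Q* = 476.5 − 1(54.5) = 422.

P* = 54.5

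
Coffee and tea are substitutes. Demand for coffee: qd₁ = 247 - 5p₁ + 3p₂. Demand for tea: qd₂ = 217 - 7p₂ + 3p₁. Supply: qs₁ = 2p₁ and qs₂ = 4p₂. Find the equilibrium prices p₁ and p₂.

p₁ = 842/17, p₂ = 565/17

Market 1: 247 - 5p₁ + 3p₂ = 2p₁ → 7p₁ - 3p₂ = 247.
Market 2: 11p₂ - 3p₁ = 217.
Eliminating p₂: 11×(1) + 3×(2) gives 68p₁ = 3368, so p₁ = 842/17.
Back-substitute into (2): p₂ = (217 + 3×842/17) / 11 = 565/17.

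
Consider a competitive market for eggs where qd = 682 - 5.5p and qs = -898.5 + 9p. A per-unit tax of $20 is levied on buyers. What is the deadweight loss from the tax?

Deadweight loss = 19800/29

Pre-tax equilibrium: p* = 109, q* = 82.5.
Tax on buyers shifts demand to qd = 682 − 5.5(p + 20) = 572 - 5.5p.
572 - 5.5p = -898.5 + 9p gives seller price ps = 2941/29; buyers pay pb = 2941/29 + 20 = 3521/29.
New quantity: q = 682 − 5.5(3521/29) = 825/58.
DWL = ½ × 20 × (82.5 − 825/58) = 19800/29.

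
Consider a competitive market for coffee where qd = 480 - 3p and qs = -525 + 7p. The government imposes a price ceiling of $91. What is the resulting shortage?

Shortage = 95

Equilibrium price would be p* = 100.5, so the ceiling at 91 binds.
At p = 91: qd = 480 − 3(91) = 207, qs = -525 + 7(91) = 112.
Shortage = 207 − 112 = 95.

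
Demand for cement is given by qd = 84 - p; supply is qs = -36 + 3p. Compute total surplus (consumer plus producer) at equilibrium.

Total surplus = 1944

Equilibrium: 84 - p = -36 + 3p gives p* = 30, q* = 54.
Demand choke price: p = 84; supply starts at p = 12.
CS = ½(84 − 30)(54) = 1458; PS = ½(30 − 12)(54) = 486.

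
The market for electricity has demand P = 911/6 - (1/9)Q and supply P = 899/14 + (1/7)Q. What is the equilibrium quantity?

Set the two price expressions equal: 911/6 - (1/9)Q = 899/14 + (1/7)Q.
1840/21 = (16/63)Q, so Q* = 345.
P* = 911/6 − (1/9)(345) = 113.5.

Q* = 345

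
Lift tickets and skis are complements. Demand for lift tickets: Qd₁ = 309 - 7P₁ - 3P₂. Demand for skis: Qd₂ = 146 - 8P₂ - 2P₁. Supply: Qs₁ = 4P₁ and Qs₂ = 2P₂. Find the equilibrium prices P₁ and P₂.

Market 1: 309 - 7P₁ - 3P₂ = 4P₁ → 11P₁ + 3P₂ = 309.
Market 2: 10P₂ + 2P₁ = 146.
Eliminating P₂: 10×(1) − 3×(2) gives 104P₁ = 2652, so P₁ = 25.5.
Back-substitute into (2): P₂ = (146 − 2×25.5) / 10 = 9.5.

P₁ = 25.5, P₂ = 9.5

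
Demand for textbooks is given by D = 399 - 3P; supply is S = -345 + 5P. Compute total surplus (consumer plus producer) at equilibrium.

Equilibrium: 399 - 3P = -345 + 5P gives P* = 93, Q* = 120.
Demand choke price: P = 133; supply starts at P = 69.
CS = ½(133 − 93)(120) = 2400; PS = ½(93 − 69)(120) = 1440.

Total surplus = 3840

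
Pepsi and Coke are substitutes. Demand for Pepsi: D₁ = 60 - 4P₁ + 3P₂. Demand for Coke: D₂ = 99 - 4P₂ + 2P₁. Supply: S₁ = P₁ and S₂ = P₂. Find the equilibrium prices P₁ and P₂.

P₁ = 597/19, P₂ = 615/19

Market 1: 60 - 4P₁ + 3P₂ = P₁ → 5P₁ - 3P₂ = 60.
Market 2: 5P₂ - 2P₁ = 99.
Eliminating P₂: 5×(1) + 3×(2) gives 19P₁ = 597, so P₁ = 597/19.
Back-substitute into (2): P₂ = (99 + 2×597/19) / 5 = 615/19.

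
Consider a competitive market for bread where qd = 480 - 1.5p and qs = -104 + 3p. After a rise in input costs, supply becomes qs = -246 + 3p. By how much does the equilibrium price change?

Original equilibrium: p* = 1168/9, q* = 856/3.
New equilibrium: 480 - 1.5p = -246 + 3p, so 726 = 4.5p and p' = 484/3; q' = 480 − 1.5(484/3) = 238.
Change in price: 484/3 − 1168/9 = 284/9.

Δp = 284/9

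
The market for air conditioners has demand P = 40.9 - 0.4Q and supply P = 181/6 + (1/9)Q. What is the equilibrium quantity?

Q* = 21

Set the two price expressions equal: 40.9 - 0.4Q = 181/6 + (1/9)Q.
161/15 = (23/45)Q, so Q* = 21.
P* = 40.9 − (0.4)(21) = 32.5.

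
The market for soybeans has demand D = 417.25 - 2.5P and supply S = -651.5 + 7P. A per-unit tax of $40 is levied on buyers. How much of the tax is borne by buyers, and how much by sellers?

Pre-tax equilibrium: P* = 112.5, Q* = 136.
Tax on buyers shifts demand to D = 417.25 − 2.5(P + 40) = 317.25 - 2.5P.
317.25 - 2.5P = -651.5 + 7P gives seller price Ps = 3875/38; buyers pay Pb = 3875/38 + 40 = 5395/38.
New quantity: Q = 417.25 − 2.5(5395/38) = 1184/19.
Buyer burden = 5395/38 − 112.5 = 560/19; seller burden = 112.5 − 3875/38 = 200/19.

Buyers bear 560/19, sellers bear 200/19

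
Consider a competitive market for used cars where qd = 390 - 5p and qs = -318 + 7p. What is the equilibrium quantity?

q* = 95

Set qd = qs: 390 - 5p = -318 + 7p.
708 = 12p, so p* = 59.
q* = 390 − 5(59) = 95.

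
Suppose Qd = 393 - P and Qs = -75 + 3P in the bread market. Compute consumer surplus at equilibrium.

Consumer surplus = 38088

Equilibrium: 393 - P = -75 + 3P gives P* = 117, Q* = 276.
Demand choke price (Qd = 0): P = 393.
CS = ½(393 − 117)(276) = 38088.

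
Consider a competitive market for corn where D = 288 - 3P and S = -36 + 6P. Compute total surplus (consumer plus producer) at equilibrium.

Total surplus = 8100

Equilibrium: 288 - 3P = -36 + 6P gives P* = 36, Q* = 180.
Demand choke price: P = 96; supply starts at P = 6.
CS = ½(96 − 36)(180) = 5400; PS = ½(36 − 6)(180) = 2700.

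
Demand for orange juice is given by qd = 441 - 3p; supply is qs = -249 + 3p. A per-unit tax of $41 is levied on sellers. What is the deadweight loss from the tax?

Deadweight loss = 1260.75

Pre-tax equilibrium: p* = 115, q* = 96.
Tax on sellers shifts supply to qs = -249 + 3(p − 41) = -372 + 3p.
441 - 3p = -372 + 3p gives buyer price pb = 135.5; sellers receive ps = 135.5 − 41 = 94.5.
New quantity: q = 441 − 3(135.5) = 34.5.
DWL = ½ × 41 × (96 − 34.5) = 1260.75.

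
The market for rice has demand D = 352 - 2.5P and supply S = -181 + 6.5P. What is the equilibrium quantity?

Q* = 3671/18

Set D = S: 352 - 2.5P = -181 + 6.5P.
533 = 9P, so P* = 533/9.
Q* = 352 − 2.5(533/9) = 3671/18.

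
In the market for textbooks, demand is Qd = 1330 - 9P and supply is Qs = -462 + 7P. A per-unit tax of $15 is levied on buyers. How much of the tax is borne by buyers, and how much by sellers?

Buyers bear $6.5625, sellers bear $8.4375

Pre-tax equilibrium: P* = 112, Q* = 322.
Tax on buyers shifts demand to Qd = 1330 − 9(P + 15) = 1195 - 9P.
1195 - 9P = -462 + 7P gives seller price Ps = 103.5625; buyers pay Pb = 103.5625 + 15 = 118.5625.
New quantity: Q = 1330 − 9(118.5625) = 262.9375.
Buyer burden = 118.5625 − 112 = 6.5625; seller burden = 112 − 103.5625 = 8.4375.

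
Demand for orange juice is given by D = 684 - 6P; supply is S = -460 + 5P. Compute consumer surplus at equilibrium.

Consumer surplus = 300

Equilibrium: 684 - 6P = -460 + 5P gives P* = 104, Q* = 60.
Demand choke price (D = 0): P = 114.
CS = ½(114 − 104)(60) = 300.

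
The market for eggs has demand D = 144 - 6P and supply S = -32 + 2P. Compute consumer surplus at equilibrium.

Consumer surplus = 12

Equilibrium: 144 - 6P = -32 + 2P gives P* = 22, Q* = 12.
Demand choke price (D = 0): P = 24.
CS = ½(24 − 22)(12) = 12.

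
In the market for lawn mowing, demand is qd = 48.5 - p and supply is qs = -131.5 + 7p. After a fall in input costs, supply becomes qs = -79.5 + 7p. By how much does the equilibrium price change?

Original equilibrium: p* = 22.5, q* = 26.
New equilibrium: 48.5 - p = -79.5 + 7p, so 128 = 8p and p' = 16; q' = 48.5 − 1(16) = 32.5.
Change in price: 16 − 22.5 = -6.5.

Δp = -6.5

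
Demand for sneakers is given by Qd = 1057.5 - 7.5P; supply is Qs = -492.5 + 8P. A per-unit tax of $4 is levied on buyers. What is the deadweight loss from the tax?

Deadweight loss = 960/31

Pre-tax equilibrium: P* = 100, Q* = 307.5.
Tax on buyers shifts demand to Qd = 1057.5 − 7.5(P + 4) = 1027.5 - 7.5P.
1027.5 - 7.5P = -492.5 + 8P gives seller price Ps = 3040/31; buyers pay Pb = 3040/31 + 4 = 3164/31.
New quantity: Q = 1057.5 − 7.5(3164/31) = 18105/62.
DWL = ½ × 4 × (307.5 − 18105/62) = 960/31.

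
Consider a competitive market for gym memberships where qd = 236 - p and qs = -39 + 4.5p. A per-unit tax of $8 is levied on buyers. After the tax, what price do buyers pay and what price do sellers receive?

Buyers pay 622/11, sellers receive 534/11

Pre-tax equilibrium: p* = 50, q* = 186.
Tax on buyers shifts demand to qd = 236 − 1(p + 8) = 228 - p.
228 - p = -39 + 4.5p gives seller price ps = 534/11; buyers pay pb = 534/11 + 8 = 622/11.
New quantity: q = 236 − 1(622/11) = 1974/11.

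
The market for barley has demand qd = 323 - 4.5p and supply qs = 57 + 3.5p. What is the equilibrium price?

p* = 33.25

Set qd = qs: 323 - 4.5p = 57 + 3.5p.
266 = 8p, so p* = 33.25.
q* = 323 − 4.5(33.25) = 173.375.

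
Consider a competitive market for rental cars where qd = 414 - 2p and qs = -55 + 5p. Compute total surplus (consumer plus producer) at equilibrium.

Equilibrium: 414 - 2p = -55 + 5p gives p* = 67, q* = 280.
Demand choke price: p = 207; supply starts at p = 11.
CS = ½(207 − 67)(280) = 19600; PS = ½(67 − 11)(280) = 7840.

Total surplus = 27440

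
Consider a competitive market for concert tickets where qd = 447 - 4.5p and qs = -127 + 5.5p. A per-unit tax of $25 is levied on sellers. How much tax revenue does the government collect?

Tax revenue = 3170.625

Pre-tax equilibrium: p* = 57.4, q* = 188.7.
Tax on sellers shifts supply to qs = -127 + 5.5(p − 25) = -264.5 + 5.5p.
447 - 4.5p = -264.5 + 5.5p gives buyer price pb = 71.15; sellers receive ps = 71.15 − 25 = 46.15.
New quantity: q = 447 − 4.5(71.15) = 126.825.
Revenue = 25 × 126.825 = 3170.625.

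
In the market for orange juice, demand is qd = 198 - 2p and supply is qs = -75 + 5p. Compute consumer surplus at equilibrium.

Consumer surplus = 3600

Equilibrium: 198 - 2p = -75 + 5p gives p* = 39, q* = 120.
Demand choke price (qd = 0): p = 99.
CS = ½(99 − 39)(120) = 3600.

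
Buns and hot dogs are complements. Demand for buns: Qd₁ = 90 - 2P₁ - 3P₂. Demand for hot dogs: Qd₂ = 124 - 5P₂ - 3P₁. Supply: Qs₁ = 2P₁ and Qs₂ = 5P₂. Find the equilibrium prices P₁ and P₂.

Market 1: 90 - 2P₁ - 3P₂ = 2P₁ → 4P₁ + 3P₂ = 90.
Market 2: 10P₂ + 3P₁ = 124.
Eliminating P₂: 10×(1) − 3×(2) gives 31P₁ = 528, so P₁ = 528/31.
Back-substitute into (2): P₂ = (124 − 3×528/31) / 10 = 226/31.

P₁ = 528/31, P₂ = 226/31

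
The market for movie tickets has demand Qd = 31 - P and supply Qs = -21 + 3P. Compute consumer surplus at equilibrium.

Equilibrium: 31 - P = -21 + 3P gives P* = 13, Q* = 18.
Demand choke price (Qd = 0): P = 31.
CS = ½(31 − 13)(18) = 162.

Consumer surplus = 162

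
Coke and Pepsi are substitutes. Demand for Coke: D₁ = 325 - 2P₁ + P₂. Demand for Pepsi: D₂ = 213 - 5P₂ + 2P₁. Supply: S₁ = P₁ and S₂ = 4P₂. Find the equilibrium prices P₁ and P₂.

Market 1: 325 - 2P₁ + P₂ = P₁ → 3P₁ - P₂ = 325.
Market 2: 9P₂ - 2P₁ = 213.
Eliminating P₂: 9×(1) + 1×(2) gives 25P₁ = 3138, so P₁ = 125.52.
Back-substitute into (2): P₂ = (213 + 2×125.52) / 9 = 51.56.

P₁ = 125.52, P₂ = 51.56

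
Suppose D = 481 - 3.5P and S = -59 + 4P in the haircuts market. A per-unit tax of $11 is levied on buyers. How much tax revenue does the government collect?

Pre-tax equilibrium: P* = 72, Q* = 229.
Tax on buyers shifts demand to D = 481 − 3.5(P + 11) = 442.5 - 3.5P.
442.5 - 3.5P = -59 + 4P gives seller price Ps = 1003/15; buyers pay Pb = 1003/15 + 11 = 1168/15.
New quantity: Q = 481 − 3.5(1168/15) = 3127/15.
Revenue = 11 × 3127/15 = 34397/15.

Tax revenue = 34397/15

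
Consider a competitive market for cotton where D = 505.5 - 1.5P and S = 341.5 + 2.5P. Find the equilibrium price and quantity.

Set D = S: 505.5 - 1.5P = 341.5 + 2.5P.
164 = 4P, so P* = 41.
Q* = 505.5 − 1.5(41) = 444.

P* = 41, Q* = 444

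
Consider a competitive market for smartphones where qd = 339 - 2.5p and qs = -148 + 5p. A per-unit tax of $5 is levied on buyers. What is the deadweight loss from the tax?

Pre-tax equilibrium: p* = 974/15, q* = 530/3.
Tax on buyers shifts demand to qd = 339 − 2.5(p + 5) = 326.5 - 2.5p.
326.5 - 2.5p = -148 + 5p gives seller price ps = 949/15; buyers pay pb = 949/15 + 5 = 1024/15.
New quantity: q = 339 − 2.5(1024/15) = 505/3.
DWL = ½ × 5 × (530/3 − 505/3) = 125/6.

Deadweight loss = 125/6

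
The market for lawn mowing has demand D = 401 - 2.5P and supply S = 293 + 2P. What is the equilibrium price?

P* = 24

Set D = S: 401 - 2.5P = 293 + 2P.
108 = 4.5P, so P* = 24.
Q* = 401 − 2.5(24) = 341.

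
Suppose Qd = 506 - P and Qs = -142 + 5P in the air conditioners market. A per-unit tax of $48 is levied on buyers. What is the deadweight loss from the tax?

Pre-tax equilibrium: P* = 108, Q* = 398.
Tax on buyers shifts demand to Qd = 506 − 1(P + 48) = 458 - P.
458 - P = -142 + 5P gives seller price Ps = 100; buyers pay Pb = 100 + 48 = 148.
New quantity: Q = 506 − 1(148) = 358.
DWL = ½ × 48 × (398 − 358) = 960.

Deadweight loss = 960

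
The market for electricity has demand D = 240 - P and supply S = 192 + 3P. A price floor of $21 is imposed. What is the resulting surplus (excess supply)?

Surplus = 36

Equilibrium price would be P* = 12, so the floor at 21 binds.
At P = 21: D = 219, S = 255.
Surplus = 255 − 219 = 36.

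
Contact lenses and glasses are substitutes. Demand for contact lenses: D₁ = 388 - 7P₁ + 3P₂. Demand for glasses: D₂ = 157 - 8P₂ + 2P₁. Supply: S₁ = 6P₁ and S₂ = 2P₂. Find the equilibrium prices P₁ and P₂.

P₁ = 4351/124, P₂ = 2817/124

Market 1: 388 - 7P₁ + 3P₂ = 6P₁ → 13P₁ - 3P₂ = 388.
Market 2: 10P₂ - 2P₁ = 157.
Eliminating P₂: 10×(1) + 3×(2) gives 124P₁ = 4351, so P₁ = 4351/124.
Back-substitute into (2): P₂ = (157 + 2×4351/124) / 10 = 2817/124.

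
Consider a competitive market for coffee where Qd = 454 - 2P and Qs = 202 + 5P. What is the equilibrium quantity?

Q* = 382

Set Qd = Qs: 454 - 2P = 202 + 5P.
252 = 7P, so P* = 36.
Q* = 454 − 2(36) = 382.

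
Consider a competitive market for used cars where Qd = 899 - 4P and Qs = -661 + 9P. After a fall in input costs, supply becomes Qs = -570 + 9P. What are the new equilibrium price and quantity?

P' = 113, Q' = 447

Original equilibrium: P* = 120, Q* = 419.
New equilibrium: 899 - 4P = -570 + 9P, so 1469 = 13P and P' = 113; Q' = 899 − 4(113) = 447.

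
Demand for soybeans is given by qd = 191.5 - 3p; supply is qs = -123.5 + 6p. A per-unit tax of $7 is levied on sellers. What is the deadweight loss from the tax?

Deadweight loss = 49

Pre-tax equilibrium: p* = 35, q* = 86.5.
Tax on sellers shifts supply to qs = -123.5 + 6(p − 7) = -165.5 + 6p.
191.5 - 3p = -165.5 + 6p gives buyer price pb = 119/3; sellers receive ps = 119/3 − 7 = 98/3.
New quantity: q = 191.5 − 3(119/3) = 72.5.
DWL = ½ × 7 × (86.5 − 72.5) = 49.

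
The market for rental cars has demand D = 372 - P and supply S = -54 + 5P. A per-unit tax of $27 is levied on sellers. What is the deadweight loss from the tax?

Deadweight loss = 303.75

Pre-tax equilibrium: P* = 71, Q* = 301.
Tax on sellers shifts supply to S = -54 + 5(P − 27) = -189 + 5P.
372 - P = -189 + 5P gives buyer price Pb = 93.5; sellers receive Ps = 93.5 − 27 = 66.5.
New quantity: Q = 372 − 1(93.5) = 278.5.
DWL = ½ × 27 × (301 − 278.5) = 303.75.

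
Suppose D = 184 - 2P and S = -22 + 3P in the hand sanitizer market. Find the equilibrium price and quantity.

Set D = S: 184 - 2P = -22 + 3P.
206 = 5P, so P* = 41.2.
Q* = 184 − 2(41.2) = 101.6.

P* = 41.2, Q* = 101.6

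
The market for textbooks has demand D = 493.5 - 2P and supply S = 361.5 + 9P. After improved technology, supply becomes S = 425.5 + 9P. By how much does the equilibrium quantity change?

ΔQ = 128/11

Original equilibrium: P* = 12, Q* = 469.5.
New equilibrium: 493.5 - 2P = 425.5 + 9P, so 68 = 11P and P' = 68/11; Q' = 493.5 − 2(68/11) = 10585/22.
Change in quantity: 10585/22 − 469.5 = 128/11.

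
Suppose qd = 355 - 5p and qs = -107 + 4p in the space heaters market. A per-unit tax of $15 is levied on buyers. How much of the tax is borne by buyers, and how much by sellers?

Buyers bear 20/3, sellers bear 25/3

Pre-tax equilibrium: p* = 154/3, q* = 295/3.
Tax on buyers shifts demand to qd = 355 − 5(p + 15) = 280 - 5p.
280 - 5p = -107 + 4p gives seller price ps = 43; buyers pay pb = 43 + 15 = 58.
New quantity: q = 355 − 5(58) = 65.
Buyer burden = 58 − 154/3 = 20/3; seller burden = 154/3 − 43 = 25/3.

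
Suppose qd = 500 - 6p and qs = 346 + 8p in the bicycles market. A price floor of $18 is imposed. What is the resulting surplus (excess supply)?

Surplus = 98

Equilibrium price would be p* = 11, so the floor at 18 binds.
At p = 18: qd = 392, qs = 490.
Surplus = 490 − 392 = 98.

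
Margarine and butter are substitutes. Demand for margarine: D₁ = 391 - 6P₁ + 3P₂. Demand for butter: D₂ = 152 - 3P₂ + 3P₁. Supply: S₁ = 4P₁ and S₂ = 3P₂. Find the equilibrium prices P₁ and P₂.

Market 1: 391 - 6P₁ + 3P₂ = 4P₁ → 10P₁ - 3P₂ = 391.
Market 2: 6P₂ - 3P₁ = 152.
Eliminating P₂: 6×(1) + 3×(2) gives 51P₁ = 2802, so P₁ = 934/17.
Back-substitute into (2): P₂ = (152 + 3×934/17) / 6 = 2693/51.

P₁ = 934/17, P₂ = 2693/51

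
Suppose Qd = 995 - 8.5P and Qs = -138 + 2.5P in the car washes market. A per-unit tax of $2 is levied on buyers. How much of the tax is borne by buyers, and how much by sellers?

Buyers bear 5/11, sellers bear 17/11

Pre-tax equilibrium: P* = 103, Q* = 119.5.
Tax on buyers shifts demand to Qd = 995 − 8.5(P + 2) = 978 - 8.5P.
978 - 8.5P = -138 + 2.5P gives seller price Ps = 1116/11; buyers pay Pb = 1116/11 + 2 = 1138/11.
New quantity: Q = 995 − 8.5(1138/11) = 1272/11.
Buyer burden = 1138/11 − 103 = 5/11; seller burden = 103 − 1116/11 = 17/11.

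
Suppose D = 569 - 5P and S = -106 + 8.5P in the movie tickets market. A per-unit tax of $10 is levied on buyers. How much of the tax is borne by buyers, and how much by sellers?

Buyers bear 170/27, sellers bear 100/27

Pre-tax equilibrium: P* = 50, Q* = 319.
Tax on buyers shifts demand to D = 569 − 5(P + 10) = 519 - 5P.
519 - 5P = -106 + 8.5P gives seller price Ps = 1250/27; buyers pay Pb = 1250/27 + 10 = 1520/27.
New quantity: Q = 569 − 5(1520/27) = 7763/27.
Buyer burden = 1520/27 − 50 = 170/27; seller burden = 50 − 1250/27 = 100/27.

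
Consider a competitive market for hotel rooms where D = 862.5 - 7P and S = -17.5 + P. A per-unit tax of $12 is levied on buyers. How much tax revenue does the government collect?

Pre-tax equilibrium: P* = 110, Q* = 92.5.
Tax on buyers shifts demand to D = 862.5 − 7(P + 12) = 778.5 - 7P.
778.5 - 7P = -17.5 + P gives seller price Ps = 99.5; buyers pay Pb = 99.5 + 12 = 111.5.
New quantity: Q = 862.5 − 7(111.5) = 82.
Revenue = 12 × 82 = 984.

Tax revenue = 984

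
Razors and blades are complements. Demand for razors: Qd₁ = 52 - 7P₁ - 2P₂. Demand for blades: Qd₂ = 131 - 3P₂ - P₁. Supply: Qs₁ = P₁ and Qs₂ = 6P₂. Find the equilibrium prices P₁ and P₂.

Market 1: 52 - 7P₁ - 2P₂ = P₁ → 8P₁ + 2P₂ = 52.
Market 2: 9P₂ + P₁ = 131.
Eliminating P₂: 9×(1) − 2×(2) gives 70P₁ = 206, so P₁ = 103/35.
Back-substitute into (2): P₂ = (131 − 1×103/35) / 9 = 498/35.

P₁ = 103/35, P₂ = 498/35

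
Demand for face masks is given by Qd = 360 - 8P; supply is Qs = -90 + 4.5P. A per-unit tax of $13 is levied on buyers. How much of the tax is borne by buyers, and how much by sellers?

Buyers bear $4.68, sellers bear $8.32

Pre-tax equilibrium: P* = 36, Q* = 72.
Tax on buyers shifts demand to Qd = 360 − 8(P + 13) = 256 - 8P.
256 - 8P = -90 + 4.5P gives seller price Ps = 27.68; buyers pay Pb = 27.68 + 13 = 40.68.
New quantity: Q = 360 − 8(40.68) = 34.56.
Buyer burden = 40.68 − 36 = 4.68; seller burden = 36 − 27.68 = 8.32.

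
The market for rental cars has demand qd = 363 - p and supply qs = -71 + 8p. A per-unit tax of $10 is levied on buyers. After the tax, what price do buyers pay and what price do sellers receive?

Buyers pay 514/9, sellers receive 424/9

Pre-tax equilibrium: p* = 434/9, q* = 2833/9.
Tax on buyers shifts demand to qd = 363 − 1(p + 10) = 353 - p.
353 - p = -71 + 8p gives seller price ps = 424/9; buyers pay pb = 424/9 + 10 = 514/9.
New quantity: q = 363 − 1(514/9) = 2753/9.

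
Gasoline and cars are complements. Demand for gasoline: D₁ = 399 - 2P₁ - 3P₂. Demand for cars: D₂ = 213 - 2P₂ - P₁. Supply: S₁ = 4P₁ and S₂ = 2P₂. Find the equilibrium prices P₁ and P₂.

Market 1: 399 - 2P₁ - 3P₂ = 4P₁ → 6P₁ + 3P₂ = 399.
Market 2: 4P₂ + P₁ = 213.
Eliminating P₂: 4×(1) − 3×(2) gives 21P₁ = 957, so P₁ = 319/7.
Back-substitute into (2): P₂ = (213 − 1×319/7) / 4 = 293/7.

P₁ = 319/7, P₂ = 293/7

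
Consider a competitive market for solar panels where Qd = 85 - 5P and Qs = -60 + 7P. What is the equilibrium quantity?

Set Qd = Qs: 85 - 5P = -60 + 7P.
145 = 12P, so P* = 145/12.
Q* = 85 − 5(145/12) = 295/12.

Q* = 295/12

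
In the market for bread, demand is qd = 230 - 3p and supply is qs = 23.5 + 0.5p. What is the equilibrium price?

p* = 59

Set qd = qs: 230 - 3p = 23.5 + 0.5p.
206.5 = 3.5p, so p* = 59.
q* = 230 − 3(59) = 53.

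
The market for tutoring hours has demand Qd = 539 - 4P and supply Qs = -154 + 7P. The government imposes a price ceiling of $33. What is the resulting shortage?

Shortage = 330

Equilibrium price would be P* = 63, so the ceiling at 33 binds.
At P = 33: Qd = 539 − 4(33) = 407, Qs = -154 + 7(33) = 77.
Shortage = 407 − 77 = 330.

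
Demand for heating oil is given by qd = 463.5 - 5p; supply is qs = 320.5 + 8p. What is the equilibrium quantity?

Set qd = qs: 463.5 - 5p = 320.5 + 8p.
143 = 13p, so p* = 11.
q* = 463.5 − 5(11) = 408.5.

q* = 408.5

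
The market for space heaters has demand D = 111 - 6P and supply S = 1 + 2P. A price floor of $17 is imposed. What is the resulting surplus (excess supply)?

Surplus = 26

Equilibrium price would be P* = 13.75, so the floor at 17 binds.
At P = 17: D = 9, S = 35.
Surplus = 35 − 9 = 26.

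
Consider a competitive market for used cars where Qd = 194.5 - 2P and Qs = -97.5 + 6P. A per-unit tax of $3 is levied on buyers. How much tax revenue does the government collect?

Pre-tax equilibrium: P* = 36.5, Q* = 121.5.
Tax on buyers shifts demand to Qd = 194.5 − 2(P + 3) = 188.5 - 2P.
188.5 - 2P = -97.5 + 6P gives seller price Ps = 35.75; buyers pay Pb = 35.75 + 3 = 38.75.
New quantity: Q = 194.5 − 2(38.75) = 117.
Revenue = 3 × 117 = 351.

Tax revenue = 351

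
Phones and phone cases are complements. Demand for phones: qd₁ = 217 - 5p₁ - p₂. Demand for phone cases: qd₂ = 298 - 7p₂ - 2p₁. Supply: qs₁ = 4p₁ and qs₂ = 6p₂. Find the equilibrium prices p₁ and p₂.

p₁ = 2523/115, p₂ = 2248/115

Market 1: 217 - 5p₁ - p₂ = 4p₁ → 9p₁ + p₂ = 217.
Market 2: 13p₂ + 2p₁ = 298.
Eliminating p₂: 13×(1) − 1×(2) gives 115p₁ = 2523, so p₁ = 2523/115.
Back-substitute into (2): p₂ = (298 − 2×2523/115) / 13 = 2248/115.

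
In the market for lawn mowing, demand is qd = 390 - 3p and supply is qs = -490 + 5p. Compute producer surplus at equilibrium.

Equilibrium: 390 - 3p = -490 + 5p gives p* = 110, q* = 60.
Supply starts at p = 98 (where qs = 0).
PS = ½(110 − 98)(60) = 360.

Producer surplus = 360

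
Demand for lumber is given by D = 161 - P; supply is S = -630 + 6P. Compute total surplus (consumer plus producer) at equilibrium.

Equilibrium: 161 - P = -630 + 6P gives P* = 113, Q* = 48.
Demand choke price: P = 161; supply starts at P = 105.
CS = ½(161 − 113)(48) = 1152; PS = ½(113 − 105)(48) = 192.

Total surplus = 1344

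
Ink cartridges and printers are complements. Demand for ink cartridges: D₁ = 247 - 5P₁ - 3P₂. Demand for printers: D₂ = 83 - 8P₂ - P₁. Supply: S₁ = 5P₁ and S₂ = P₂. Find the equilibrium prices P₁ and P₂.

Market 1: 247 - 5P₁ - 3P₂ = 5P₁ → 10P₁ + 3P₂ = 247.
Market 2: 9P₂ + P₁ = 83.
Eliminating P₂: 9×(1) − 3×(2) gives 87P₁ = 1974, so P₁ = 658/29.
Back-substitute into (2): P₂ = (83 − 1×658/29) / 9 = 583/87.

P₁ = 658/29, P₂ = 583/87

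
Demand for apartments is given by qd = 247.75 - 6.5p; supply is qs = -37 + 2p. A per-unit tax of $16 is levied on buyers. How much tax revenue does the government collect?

Tax revenue = 1504/17

Pre-tax equilibrium: p* = 33.5, q* = 30.
Tax on buyers shifts demand to qd = 247.75 − 6.5(p + 16) = 143.75 - 6.5p.
143.75 - 6.5p = -37 + 2p gives seller price ps = 723/34; buyers pay pb = 723/34 + 16 = 1267/34.
New quantity: q = 247.75 − 6.5(1267/34) = 94/17.
Revenue = 16 × 94/17 = 1504/17.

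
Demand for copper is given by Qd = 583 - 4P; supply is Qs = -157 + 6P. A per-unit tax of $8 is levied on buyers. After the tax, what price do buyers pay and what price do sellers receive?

Buyers pay $78.8, sellers receive $70.8

Pre-tax equilibrium: P* = 74, Q* = 287.
Tax on buyers shifts demand to Qd = 583 − 4(P + 8) = 551 - 4P.
551 - 4P = -157 + 6P gives seller price Ps = 70.8; buyers pay Pb = 70.8 + 8 = 78.8.
New quantity: Q = 583 − 4(78.8) = 267.8.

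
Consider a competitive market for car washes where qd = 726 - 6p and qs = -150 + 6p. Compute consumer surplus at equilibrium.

Consumer surplus = 6912

Equilibrium: 726 - 6p = -150 + 6p gives p* = 73, q* = 288.
Demand choke price (qd = 0): p = 121.
CS = ½(121 − 73)(288) = 6912.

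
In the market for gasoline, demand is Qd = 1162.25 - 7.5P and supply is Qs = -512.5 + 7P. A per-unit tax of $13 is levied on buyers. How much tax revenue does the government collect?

Pre-tax equilibrium: P* = 115.5, Q* = 296.
Tax on buyers shifts demand to Qd = 1162.25 − 7.5(P + 13) = 1064.75 - 7.5P.
1064.75 - 7.5P = -512.5 + 7P gives seller price Ps = 6309/58; buyers pay Pb = 6309/58 + 13 = 7063/58.
New quantity: Q = 1162.25 − 7.5(7063/58) = 7219/29.
Revenue = 13 × 7219/29 = 93847/29.

Tax revenue = 93847/29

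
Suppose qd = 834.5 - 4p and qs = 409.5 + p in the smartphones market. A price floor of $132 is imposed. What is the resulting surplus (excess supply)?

Equilibrium price would be p* = 85, so the floor at 132 binds.
At p = 132: qd = 306.5, qs = 541.5.
Surplus = 541.5 − 306.5 = 235.

Surplus = 235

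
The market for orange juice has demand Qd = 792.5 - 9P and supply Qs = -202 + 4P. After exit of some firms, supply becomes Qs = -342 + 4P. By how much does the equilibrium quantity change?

Original equilibrium: P* = 76.5, Q* = 104.
New equilibrium: 792.5 - 9P = -342 + 4P, so 1134.5 = 13P and P' = 2269/26; Q' = 792.5 − 9(2269/26) = 92/13.
Change in quantity: 92/13 − 104 = -1260/13.

ΔQ = -1260/13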